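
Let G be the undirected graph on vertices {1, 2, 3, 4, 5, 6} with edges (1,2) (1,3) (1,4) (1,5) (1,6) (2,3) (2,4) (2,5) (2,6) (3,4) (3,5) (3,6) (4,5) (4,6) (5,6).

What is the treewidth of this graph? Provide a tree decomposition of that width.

Treewidth 5.
One optimal decomposition is:
Bags: B1 = {1, 2, 3, 4, 5, 6}
Tree: (single bag)

With just one bag of size 6, the width is 6 − 1 = 5, so tw(G) ≤ 5. For the lower bound, the 6 vertices {1, 2, 3, 4, 5, 6} are pairwise adjacent, and any tree decomposition puts a clique entirely inside one bag — forcing width ≥ 5. The upper and lower bounds meet at 5, so that is the treewidth.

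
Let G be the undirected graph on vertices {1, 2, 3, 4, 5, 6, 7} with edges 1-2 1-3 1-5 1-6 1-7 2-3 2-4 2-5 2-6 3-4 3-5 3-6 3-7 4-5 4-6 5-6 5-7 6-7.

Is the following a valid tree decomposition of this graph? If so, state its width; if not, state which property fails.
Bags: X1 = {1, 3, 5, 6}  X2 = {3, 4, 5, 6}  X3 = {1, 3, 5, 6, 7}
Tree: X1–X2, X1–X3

A tree decomposition must satisfy three properties: every vertex lies in some bag; for every edge, both endpoints lie together in some bag; and for every vertex, the bags containing it form a connected subtree. Here vertex 2 appears in no bag, so the decomposition is invalid.

No — vertex 2 appears in no bag.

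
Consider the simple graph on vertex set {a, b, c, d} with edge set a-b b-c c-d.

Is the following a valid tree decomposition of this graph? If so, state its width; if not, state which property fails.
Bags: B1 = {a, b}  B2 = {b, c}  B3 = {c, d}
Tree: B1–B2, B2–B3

Yes; width 1.

Checking the three conditions: (i) the bags cover all of {a, b, c, d}; (ii) for each edge, some bag contains both endpoints; (iii) the bags containing any fixed vertex form a subtree. All hold, so the decomposition is valid with width 2 − 1 = 1.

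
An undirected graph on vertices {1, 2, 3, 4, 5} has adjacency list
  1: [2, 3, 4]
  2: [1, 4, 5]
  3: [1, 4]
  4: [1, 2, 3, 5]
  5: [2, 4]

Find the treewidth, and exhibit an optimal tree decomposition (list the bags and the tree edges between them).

Treewidth 2.
One such decomposition:
Bags: B1 = {1, 2, 4}  B2 = {1, 3, 4}  B3 = {2, 4, 5}
Tree: B1–B2, B1–B3

Every bag has size at most 3, so the width is 3 − 1 = 2 and tw(G) ≤ 2. On the other hand G contains the 3-clique {1, 2, 4}. A clique must lie in a single bag of any decomposition, so no decomposition can have width below 2. The upper and lower bounds meet at 2, so that is the treewidth.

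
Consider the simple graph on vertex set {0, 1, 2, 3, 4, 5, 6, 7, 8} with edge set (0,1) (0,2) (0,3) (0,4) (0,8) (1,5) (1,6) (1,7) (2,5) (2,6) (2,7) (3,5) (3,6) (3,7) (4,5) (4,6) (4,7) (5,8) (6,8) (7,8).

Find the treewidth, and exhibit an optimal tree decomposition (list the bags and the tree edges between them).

Treewidth 4.
One such decomposition:
Bags: B1 = {0, 1, 5, 6, 7}  B2 = {0, 5, 6, 7, 8}  B3 = {0, 4, 5, 6, 7}  B4 = {0, 3, 5, 6, 7}  B5 = {0, 2, 5, 6, 7}
Tree: B1–B2, B2–B3, B3–B4, B4–B5

The largest bag has 5 vertices, giving width 4; this decomposition certifies tw(G) ≤ 4. For the lower bound: the 5 vertex sets {0,1}, {6,8}, {4,7}, {5}, {3} are disjoint, each induces a connected subgraph, and every pair is joined by at least one edge of G. Contracting each set to a single vertex therefore yields K_{5} as a minor, and since treewidth is minor-monotone, tw(G) ≥ tw(K_{5}) = 4. Therefore the treewidth is 4.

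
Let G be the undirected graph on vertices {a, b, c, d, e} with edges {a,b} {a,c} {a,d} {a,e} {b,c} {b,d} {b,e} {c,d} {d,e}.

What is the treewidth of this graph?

3

A width-3 tree decomposition is:
Bags: B1 = {a, b, c, d}  B2 = {a, b, d, e}
Tree: B1–B2
Each bag holds 4 vertices, so the decomposition has width 3, which upper-bounds the treewidth. Conversely, {a, b, d, e} is a clique of size 4, and the vertices of any clique must share a bag in every tree decomposition; so some bag has ≥ 4 vertices and tw(G) ≥ 3. The upper and lower bounds meet at 3, so that is the treewidth.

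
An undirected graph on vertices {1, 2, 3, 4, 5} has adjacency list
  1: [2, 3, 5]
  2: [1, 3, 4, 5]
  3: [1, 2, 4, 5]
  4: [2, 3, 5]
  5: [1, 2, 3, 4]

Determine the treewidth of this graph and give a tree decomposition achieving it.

Treewidth 3.
Bags: B1 = {1, 2, 3, 5}  B2 = {2, 3, 4, 5}
Tree: B1–B2

Each bag holds 4 vertices, so the decomposition has width 3, which upper-bounds the treewidth. On the other hand G contains the 4-clique {1, 2, 3, 5}. A clique must lie in a single bag of any decomposition, so no decomposition can have width below 3. Therefore the treewidth is 3.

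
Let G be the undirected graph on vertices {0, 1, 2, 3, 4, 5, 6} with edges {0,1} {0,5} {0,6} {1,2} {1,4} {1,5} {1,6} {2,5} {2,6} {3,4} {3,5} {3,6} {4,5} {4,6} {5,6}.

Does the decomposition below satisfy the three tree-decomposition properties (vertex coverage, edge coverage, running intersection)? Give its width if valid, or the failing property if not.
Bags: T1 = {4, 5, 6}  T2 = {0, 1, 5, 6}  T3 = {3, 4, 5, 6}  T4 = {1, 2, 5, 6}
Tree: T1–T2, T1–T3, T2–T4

A tree decomposition must satisfy three properties: every vertex lies in some bag; for every edge, both endpoints lie together in some bag; and for every vertex, the bags containing it form a connected subtree. Here edge (1,4) lies in no bag, so the decomposition is invalid.

No — edge (1,4) lies in no bag.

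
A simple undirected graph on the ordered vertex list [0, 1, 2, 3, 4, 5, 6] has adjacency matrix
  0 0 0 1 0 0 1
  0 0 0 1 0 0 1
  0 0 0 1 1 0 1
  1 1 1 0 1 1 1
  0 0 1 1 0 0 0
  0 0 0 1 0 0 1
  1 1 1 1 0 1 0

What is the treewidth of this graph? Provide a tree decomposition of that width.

Treewidth 2.
One such decomposition:
Bags: B1 = {2, 3, 6}  B2 = {2, 3, 4}  B3 = {1, 3, 6}  B4 = {0, 3, 6}  B5 = {3, 5, 6}
Tree: B1–B2, B1–B3, B3–B4, B3–B5

Every bag has size at most 3, so the width is 3 − 1 = 2 and tw(G) ≤ 2. On the other hand G contains the 3-clique {2, 3, 4}. A clique must lie in a single bag of any decomposition, so no decomposition can have width below 2. Hence tw(G) = 2 exactly.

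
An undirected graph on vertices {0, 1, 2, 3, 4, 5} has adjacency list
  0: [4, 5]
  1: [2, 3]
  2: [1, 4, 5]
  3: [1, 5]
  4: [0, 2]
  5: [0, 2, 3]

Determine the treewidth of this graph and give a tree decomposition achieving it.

Treewidth 2.
One such decomposition:
Bags: B1 = {1, 3, 5}  B2 = {1, 2, 5}  B3 = {0, 2, 5}  B4 = {0, 2, 4}
Tree: B1–B2, B2–B3, B3–B4

Each bag holds 3 vertices, so the decomposition has width 2, which upper-bounds the treewidth. Since 3–1–2–5–3 is a cycle in G, G is not acyclic. Forests are exactly the graphs of treewidth ≤ 1, so tw(G) ≥ 2. Hence tw(G) = 2 exactly.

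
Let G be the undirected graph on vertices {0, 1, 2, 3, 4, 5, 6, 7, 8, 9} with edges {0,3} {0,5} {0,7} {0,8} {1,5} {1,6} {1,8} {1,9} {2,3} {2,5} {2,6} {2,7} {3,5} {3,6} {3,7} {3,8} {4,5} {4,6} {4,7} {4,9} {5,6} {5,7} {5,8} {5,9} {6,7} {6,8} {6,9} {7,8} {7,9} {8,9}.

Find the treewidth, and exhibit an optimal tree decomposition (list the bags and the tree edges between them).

Treewidth 4.
One optimal decomposition is:
Bags: B1 = {5, 6, 7, 8, 9}  B2 = {4, 5, 6, 7, 9}  B3 = {1, 5, 6, 8, 9}  B4 = {3, 5, 6, 7, 8}  B5 = {2, 3, 5, 6, 7}  B6 = {0, 3, 5, 7, 8}
Tree: B1–B2, B1–B3, B1–B4, B4–B5, B4–B6

Each bag holds 5 vertices, so the decomposition has width 4, which upper-bounds the treewidth. For the lower bound, the 5 vertices {0, 3, 5, 7, 8} are pairwise adjacent, and any tree decomposition puts a clique entirely inside one bag — forcing width ≥ 4. Combining the bounds, tw(G) = 4.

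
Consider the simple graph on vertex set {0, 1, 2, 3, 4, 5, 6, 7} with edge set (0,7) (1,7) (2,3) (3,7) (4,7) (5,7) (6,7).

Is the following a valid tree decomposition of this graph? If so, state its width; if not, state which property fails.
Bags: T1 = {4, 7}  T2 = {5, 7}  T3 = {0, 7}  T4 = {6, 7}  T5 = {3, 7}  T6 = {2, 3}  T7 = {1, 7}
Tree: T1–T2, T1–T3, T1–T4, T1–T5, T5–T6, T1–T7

Vertex coverage: the bags together contain {0, 1, 2, 3, 4, 5, 6, 7}, the full vertex set. Edge coverage: each edge of G has both endpoints in at least one bag. Running intersection: for every vertex, the bags containing it form a connected subtree. All three properties hold, so this is a valid tree decomposition of width max|bag| − 1 = 1, and hence tw(G) ≤ 1.

Yes; width 1.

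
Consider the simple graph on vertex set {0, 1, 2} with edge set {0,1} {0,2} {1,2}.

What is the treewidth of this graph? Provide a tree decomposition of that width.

Treewidth 2.
One optimal decomposition is:
Bags: B1 = {0, 1, 2}
Tree: (single bag)

A single bag containing all 3 vertices is trivially a valid decomposition of width 2. Conversely, {0, 1, 2} is a clique of size 3, and the vertices of any clique must share a bag in every tree decomposition; so some bag has ≥ 3 vertices and tw(G) ≥ 2. The upper and lower bounds meet at 2, so that is the treewidth.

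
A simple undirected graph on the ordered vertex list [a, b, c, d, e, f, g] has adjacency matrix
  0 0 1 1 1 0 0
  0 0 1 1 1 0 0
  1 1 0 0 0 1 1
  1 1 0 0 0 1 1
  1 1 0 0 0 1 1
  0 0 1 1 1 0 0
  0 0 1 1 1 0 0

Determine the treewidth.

3

A width-3 tree decomposition is:
Bags: B1 = {b, c, d, e}  B2 = {a, c, d, e}  B3 = {c, d, e, f}  B4 = {c, d, e, g}
Tree: B1–B2, B2–B3, B3–B4
Every bag has size at most 4, so the width is 4 − 1 = 3 and tw(G) ≤ 3. For the lower bound: the 4 vertex sets {b,c}, {a,d}, {e}, {f} are disjoint, each induces a connected subgraph, and every pair is joined by at least one edge of G. Contracting each set to a single vertex therefore yields K_{4} as a minor, and since treewidth is minor-monotone, tw(G) ≥ tw(K_{4}) = 3. Hence tw(G) = 3 exactly.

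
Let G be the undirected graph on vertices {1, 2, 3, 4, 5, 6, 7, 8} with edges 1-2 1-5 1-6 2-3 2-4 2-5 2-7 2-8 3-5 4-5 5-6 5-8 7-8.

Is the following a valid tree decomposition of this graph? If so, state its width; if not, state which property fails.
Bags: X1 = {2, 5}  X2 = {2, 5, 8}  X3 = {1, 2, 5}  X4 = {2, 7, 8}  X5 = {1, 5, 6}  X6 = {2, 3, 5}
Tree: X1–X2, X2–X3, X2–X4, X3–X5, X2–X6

A tree decomposition must satisfy three properties: every vertex lies in some bag; for every edge, both endpoints lie together in some bag; and for every vertex, the bags containing it form a connected subtree. Here vertex 4 appears in no bag, so the decomposition is invalid.

No — vertex 4 appears in no bag.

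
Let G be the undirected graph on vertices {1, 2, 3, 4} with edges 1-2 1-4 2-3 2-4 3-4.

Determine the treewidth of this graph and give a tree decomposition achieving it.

The largest bag has 3 vertices, giving width 2; this decomposition certifies tw(G) ≤ 2. Conversely, {1, 2, 4} is a clique of size 3, and the vertices of any clique must share a bag in every tree decomposition; so some bag has ≥ 3 vertices and tw(G) ≥ 2. Combining the bounds, tw(G) = 2.

Treewidth 2.
Bags: B1 = {2, 3, 4}  B2 = {1, 2, 4}
Tree: B1–B2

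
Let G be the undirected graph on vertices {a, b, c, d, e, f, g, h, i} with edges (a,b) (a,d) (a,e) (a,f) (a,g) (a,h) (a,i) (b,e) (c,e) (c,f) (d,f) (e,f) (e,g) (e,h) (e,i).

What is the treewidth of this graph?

2

A width-2 tree decomposition is:
Bags: B1 = {a, d, f}  B2 = {a, e, f}  B3 = {a, b, e}  B4 = {a, e, h}  B5 = {a, e, g}  B6 = {c, e, f}  B7 = {a, e, i}
Tree: B1–B2, B2–B3, B2–B4, B3–B5, B2–B6, B3–B7
Each bag holds 3 vertices, so the decomposition has width 2, which upper-bounds the treewidth. Conversely, {c, e, f} is a clique of size 3, and the vertices of any clique must share a bag in every tree decomposition; so some bag has ≥ 3 vertices and tw(G) ≥ 2. Combining the bounds, tw(G) = 2.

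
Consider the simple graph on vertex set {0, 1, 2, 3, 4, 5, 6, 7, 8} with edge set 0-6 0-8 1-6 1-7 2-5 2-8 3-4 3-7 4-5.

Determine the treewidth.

2

A width-2 tree decomposition is:
Bags: B1 = {0, 6, 8}  B2 = {1, 6, 8}  B3 = {1, 7, 8}  B4 = {3, 7, 8}  B5 = {3, 4, 8}  B6 = {4, 5, 8}  B7 = {2, 5, 8}
Tree: B1–B2, B2–B3, B3–B4, B4–B5, B5–B6, B6–B7
The largest bag has 3 vertices, giving width 2; this decomposition certifies tw(G) ≤ 2. Since 8–0–6–1–7–3–4–5–2–8 is a cycle in G, G is not acyclic. Forests are exactly the graphs of treewidth ≤ 1, so tw(G) ≥ 2. The upper and lower bounds meet at 2, so that is the treewidth.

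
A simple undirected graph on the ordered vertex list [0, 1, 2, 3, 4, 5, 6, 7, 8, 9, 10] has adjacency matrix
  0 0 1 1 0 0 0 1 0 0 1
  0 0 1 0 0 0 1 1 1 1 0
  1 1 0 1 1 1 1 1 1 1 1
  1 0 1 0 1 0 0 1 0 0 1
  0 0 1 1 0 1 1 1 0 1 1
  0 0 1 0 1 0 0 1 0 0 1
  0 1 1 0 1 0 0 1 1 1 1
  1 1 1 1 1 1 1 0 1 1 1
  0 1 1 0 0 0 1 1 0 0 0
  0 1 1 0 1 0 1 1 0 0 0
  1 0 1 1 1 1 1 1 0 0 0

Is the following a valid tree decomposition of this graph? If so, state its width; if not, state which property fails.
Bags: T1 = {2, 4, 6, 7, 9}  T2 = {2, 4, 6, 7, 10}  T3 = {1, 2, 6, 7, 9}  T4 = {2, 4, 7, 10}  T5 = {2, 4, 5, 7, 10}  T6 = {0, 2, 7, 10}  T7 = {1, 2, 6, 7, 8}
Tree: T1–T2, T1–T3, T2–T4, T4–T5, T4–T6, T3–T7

A tree decomposition must satisfy three properties: every vertex lies in some bag; for every edge, both endpoints lie together in some bag; and for every vertex, the bags containing it form a connected subtree. Here vertex 3 appears in no bag, so the decomposition is invalid.

No — vertex 3 appears in no bag.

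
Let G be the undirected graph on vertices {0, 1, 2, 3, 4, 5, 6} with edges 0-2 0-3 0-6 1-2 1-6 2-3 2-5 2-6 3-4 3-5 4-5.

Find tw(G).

2

A width-2 tree decomposition is:
Bags: B1 = {2, 3, 5}  B2 = {0, 2, 3}  B3 = {0, 2, 6}  B4 = {1, 2, 6}  B5 = {3, 4, 5}
Tree: B1–B2, B2–B3, B3–B4, B1–B5
Every bag has size at most 3, so the width is 3 − 1 = 2 and tw(G) ≤ 2. For the lower bound, the 3 vertices {0, 2, 3} are pairwise adjacent, and any tree decomposition puts a clique entirely inside one bag — forcing width ≥ 2. The upper and lower bounds meet at 2, so that is the treewidth.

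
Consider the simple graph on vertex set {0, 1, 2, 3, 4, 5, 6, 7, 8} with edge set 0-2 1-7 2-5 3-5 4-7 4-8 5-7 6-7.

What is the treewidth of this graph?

A width-1 tree decomposition is:
Bags: B1 = {4, 7}  B2 = {5, 7}  B3 = {2, 5}  B4 = {0, 2}  B5 = {1, 7}  B6 = {6, 7}  B7 = {4, 8}  B8 = {3, 5}
Tree: B1–B2, B2–B3, B3–B4, B2–B5, B5–B6, B1–B7, B3–B8
The largest bag has 2 vertices, giving width 1; this decomposition certifies tw(G) ≤ 1. Since G has at least one edge (e.g. 4–7), it is not an edgeless graph, so tw(G) ≥ 1. Therefore the treewidth is 1.

1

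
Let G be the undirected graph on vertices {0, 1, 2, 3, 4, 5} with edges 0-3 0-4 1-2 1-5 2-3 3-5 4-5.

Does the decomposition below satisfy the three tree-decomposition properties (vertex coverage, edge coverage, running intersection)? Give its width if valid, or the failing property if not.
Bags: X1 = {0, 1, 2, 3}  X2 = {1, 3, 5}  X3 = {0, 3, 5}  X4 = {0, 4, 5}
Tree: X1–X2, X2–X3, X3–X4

A tree decomposition must satisfy three properties: every vertex lies in some bag; for every edge, both endpoints lie together in some bag; and for every vertex, the bags containing it form a connected subtree. Here bags containing vertex 0 are not connected in the tree, so the decomposition is invalid.

No — bags containing vertex 0 are not connected in the tree.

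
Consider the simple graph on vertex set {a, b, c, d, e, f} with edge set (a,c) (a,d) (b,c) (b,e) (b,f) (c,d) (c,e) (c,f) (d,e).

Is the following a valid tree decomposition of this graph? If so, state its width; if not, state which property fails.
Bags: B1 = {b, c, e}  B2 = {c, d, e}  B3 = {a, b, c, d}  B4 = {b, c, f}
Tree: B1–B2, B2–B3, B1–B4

A tree decomposition must satisfy three properties: every vertex lies in some bag; for every edge, both endpoints lie together in some bag; and for every vertex, the bags containing it form a connected subtree. Here bags containing vertex b are not connected in the tree, so the decomposition is invalid.

No — bags containing vertex b are not connected in the tree.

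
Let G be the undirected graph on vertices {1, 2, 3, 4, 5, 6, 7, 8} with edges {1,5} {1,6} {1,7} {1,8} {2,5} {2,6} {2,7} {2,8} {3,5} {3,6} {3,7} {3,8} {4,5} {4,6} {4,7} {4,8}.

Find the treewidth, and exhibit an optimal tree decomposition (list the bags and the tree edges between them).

Treewidth 4.
One optimal decomposition is:
Bags: B1 = {1, 2, 3, 4, 8}  B2 = {1, 2, 3, 4, 7}  B3 = {1, 2, 3, 4, 6}  B4 = {1, 2, 3, 4, 5}
Tree: B1–B2, B2–B3, B3–B4

Every bag has size at most 5, so the width is 5 − 1 = 4 and tw(G) ≤ 4. For the lower bound: the 5 vertex sets {4,8}, {3,7}, {1,6}, {2}, {5} are disjoint, each induces a connected subgraph, and every pair is joined by at least one edge of G. Contracting each set to a single vertex therefore yields K_{5} as a minor, and since treewidth is minor-monotone, tw(G) ≥ tw(K_{5}) = 4. Combining the bounds, tw(G) = 4.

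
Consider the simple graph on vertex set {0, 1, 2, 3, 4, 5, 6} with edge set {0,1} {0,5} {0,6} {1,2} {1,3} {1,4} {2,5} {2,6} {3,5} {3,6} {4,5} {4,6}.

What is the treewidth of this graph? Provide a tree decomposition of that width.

Treewidth 3.
One such decomposition:
Bags: B1 = {1, 2, 5, 6}  B2 = {1, 4, 5, 6}  B3 = {1, 3, 5, 6}  B4 = {0, 1, 5, 6}
Tree: B1–B2, B2–B3, B3–B4

The largest bag has 4 vertices, giving width 3; this decomposition certifies tw(G) ≤ 3. For the lower bound: the 4 vertex sets {1,2}, {4,5}, {6}, {3} are disjoint, each induces a connected subgraph, and every pair is joined by at least one edge of G. Contracting each set to a single vertex therefore yields K_{4} as a minor, and since treewidth is minor-monotone, tw(G) ≥ tw(K_{4}) = 3. The upper and lower bounds meet at 3, so that is the treewidth.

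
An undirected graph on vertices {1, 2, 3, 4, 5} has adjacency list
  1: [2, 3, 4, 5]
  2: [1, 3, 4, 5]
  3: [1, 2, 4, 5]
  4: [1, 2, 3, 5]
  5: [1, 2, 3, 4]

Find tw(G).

A width-4 tree decomposition is:
Bags: B1 = {1, 2, 3, 4, 5}
Tree: (single bag)
A single bag containing all 5 vertices is trivially a valid decomposition of width 4. On the other hand G contains the 5-clique {1, 2, 3, 4, 5}. A clique must lie in a single bag of any decomposition, so no decomposition can have width below 4. Therefore the treewidth is 4.

4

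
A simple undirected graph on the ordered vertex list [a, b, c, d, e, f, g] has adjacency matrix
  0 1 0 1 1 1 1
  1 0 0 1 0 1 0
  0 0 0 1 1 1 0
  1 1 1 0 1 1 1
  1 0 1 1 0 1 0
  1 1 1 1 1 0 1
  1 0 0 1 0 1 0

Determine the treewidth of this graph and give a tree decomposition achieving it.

Treewidth 3.
Bags: B1 = {a, b, d, f}  B2 = {a, d, e, f}  B3 = {a, d, f, g}  B4 = {c, d, e, f}
Tree: B1–B2, B1–B3, B2–B4

Every bag has size at most 4, so the width is 4 − 1 = 3 and tw(G) ≤ 3. For the lower bound, the 4 vertices {c, d, e, f} are pairwise adjacent, and any tree decomposition puts a clique entirely inside one bag — forcing width ≥ 3. The upper and lower bounds meet at 3, so that is the treewidth.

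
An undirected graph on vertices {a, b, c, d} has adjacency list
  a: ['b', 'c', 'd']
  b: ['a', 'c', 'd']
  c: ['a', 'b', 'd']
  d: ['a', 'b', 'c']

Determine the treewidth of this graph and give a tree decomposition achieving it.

A single bag containing all 4 vertices is trivially a valid decomposition of width 3. On the other hand G contains the 4-clique {a, b, c, d}. A clique must lie in a single bag of any decomposition, so no decomposition can have width below 3. Hence tw(G) = 3 exactly.

Treewidth 3.
One such decomposition:
Bags: B1 = {a, b, c, d}
Tree: (single bag)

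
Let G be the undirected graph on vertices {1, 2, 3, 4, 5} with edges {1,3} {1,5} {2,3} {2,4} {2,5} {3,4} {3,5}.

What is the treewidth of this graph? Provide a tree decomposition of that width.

Treewidth 2.
One optimal decomposition is:
Bags: B1 = {1, 3, 5}  B2 = {2, 3, 5}  B3 = {2, 3, 4}
Tree: B1–B2, B2–B3

Each bag holds 3 vertices, so the decomposition has width 2, which upper-bounds the treewidth. Conversely, {1, 3, 5} is a clique of size 3, and the vertices of any clique must share a bag in every tree decomposition; so some bag has ≥ 3 vertices and tw(G) ≥ 2. The upper and lower bounds meet at 2, so that is the treewidth.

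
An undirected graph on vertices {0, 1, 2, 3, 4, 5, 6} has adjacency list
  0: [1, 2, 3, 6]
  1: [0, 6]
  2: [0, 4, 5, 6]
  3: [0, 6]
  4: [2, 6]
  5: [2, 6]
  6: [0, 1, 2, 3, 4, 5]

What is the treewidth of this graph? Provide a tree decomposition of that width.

Each bag holds 3 vertices, so the decomposition has width 2, which upper-bounds the treewidth. On the other hand G contains the 3-clique {0, 1, 6}. A clique must lie in a single bag of any decomposition, so no decomposition can have width below 2. Combining the bounds, tw(G) = 2.

Treewidth 2.
One such decomposition:
Bags: B1 = {0, 1, 6}  B2 = {0, 2, 6}  B3 = {2, 5, 6}  B4 = {0, 3, 6}  B5 = {2, 4, 6}
Tree: B1–B2, B2–B3, B2–B4, B2–B5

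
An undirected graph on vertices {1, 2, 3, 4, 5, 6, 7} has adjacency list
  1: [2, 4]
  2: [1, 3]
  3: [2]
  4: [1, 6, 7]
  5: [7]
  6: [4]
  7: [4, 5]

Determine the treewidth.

A width-1 tree decomposition is:
Bags: B1 = {4, 7}  B2 = {1, 4}  B3 = {4, 6}  B4 = {1, 2}  B5 = {2, 3}  B6 = {5, 7}
Tree: B1–B2, B1–B3, B2–B4, B4–B5, B1–B6
Every bag has size at most 2, so the width is 2 − 1 = 1 and tw(G) ≤ 1. G has an edge, so its treewidth is at least 1. Therefore the treewidth is 1.

1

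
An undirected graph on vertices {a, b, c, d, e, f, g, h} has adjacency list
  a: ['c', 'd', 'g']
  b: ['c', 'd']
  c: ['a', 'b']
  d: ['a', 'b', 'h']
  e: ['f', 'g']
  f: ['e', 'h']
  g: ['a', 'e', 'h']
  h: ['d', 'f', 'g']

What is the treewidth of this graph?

2

A width-2 tree decomposition is:
Bags: B1 = {e, f, g}  B2 = {f, g, h}  B3 = {a, g, h}  B4 = {a, d, h}  B5 = {a, c, d}  B6 = {b, c, d}
Tree: B1–B2, B2–B3, B3–B4, B4–B5, B5–B6
Each bag holds 3 vertices, so the decomposition has width 2, which upper-bounds the treewidth. Since e–f–h–g–e is a cycle in G, G is not acyclic. Forests are exactly the graphs of treewidth ≤ 1, so tw(G) ≥ 2. Combining the bounds, tw(G) = 2.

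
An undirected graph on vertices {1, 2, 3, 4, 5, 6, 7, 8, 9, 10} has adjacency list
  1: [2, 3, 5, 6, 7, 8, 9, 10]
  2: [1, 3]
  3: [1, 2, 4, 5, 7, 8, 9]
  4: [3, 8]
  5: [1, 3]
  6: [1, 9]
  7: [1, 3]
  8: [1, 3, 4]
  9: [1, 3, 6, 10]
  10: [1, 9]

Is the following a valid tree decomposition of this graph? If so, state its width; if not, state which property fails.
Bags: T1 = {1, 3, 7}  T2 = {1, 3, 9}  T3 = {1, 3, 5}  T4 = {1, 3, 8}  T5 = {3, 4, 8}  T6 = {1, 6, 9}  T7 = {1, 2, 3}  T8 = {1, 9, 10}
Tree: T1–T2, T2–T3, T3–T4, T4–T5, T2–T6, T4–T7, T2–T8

Vertex coverage: the bags together contain {1, 2, 3, 4, 5, 6, 7, 8, 9, 10}, the full vertex set. Edge coverage: each edge of G has both endpoints in at least one bag. Running intersection: for every vertex, the bags containing it form a connected subtree. All three properties hold, so this is a valid tree decomposition of width max|bag| − 1 = 2, and hence tw(G) ≤ 2.

Yes; width 2.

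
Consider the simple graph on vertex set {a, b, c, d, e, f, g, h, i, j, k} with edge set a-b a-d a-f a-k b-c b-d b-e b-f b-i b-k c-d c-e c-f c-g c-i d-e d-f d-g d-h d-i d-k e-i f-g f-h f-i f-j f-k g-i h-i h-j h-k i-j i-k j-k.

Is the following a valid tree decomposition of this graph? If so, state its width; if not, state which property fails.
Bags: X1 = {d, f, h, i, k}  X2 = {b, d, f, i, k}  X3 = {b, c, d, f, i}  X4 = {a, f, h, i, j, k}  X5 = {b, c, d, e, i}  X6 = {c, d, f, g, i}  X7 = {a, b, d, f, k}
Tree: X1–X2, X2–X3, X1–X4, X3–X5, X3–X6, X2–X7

A tree decomposition must satisfy three properties: every vertex lies in some bag; for every edge, both endpoints lie together in some bag; and for every vertex, the bags containing it form a connected subtree. Here bags containing vertex a are not connected in the tree, so the decomposition is invalid.

No — bags containing vertex a are not connected in the tree.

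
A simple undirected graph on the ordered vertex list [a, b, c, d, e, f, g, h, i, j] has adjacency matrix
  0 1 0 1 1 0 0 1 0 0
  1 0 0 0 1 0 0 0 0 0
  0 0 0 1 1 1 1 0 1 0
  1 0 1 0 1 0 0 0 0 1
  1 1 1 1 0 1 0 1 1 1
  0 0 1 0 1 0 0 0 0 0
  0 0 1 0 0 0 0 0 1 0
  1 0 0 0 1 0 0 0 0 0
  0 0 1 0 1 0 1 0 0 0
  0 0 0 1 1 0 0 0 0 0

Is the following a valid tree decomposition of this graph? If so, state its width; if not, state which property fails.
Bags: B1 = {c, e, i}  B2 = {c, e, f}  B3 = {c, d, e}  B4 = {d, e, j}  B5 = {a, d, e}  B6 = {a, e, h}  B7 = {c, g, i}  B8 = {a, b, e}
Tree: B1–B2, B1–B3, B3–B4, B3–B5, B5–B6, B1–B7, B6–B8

Checking the three conditions: (i) the bags cover all of {a, b, c, d, e, f, g, h, i, j}; (ii) for each edge, some bag contains both endpoints; (iii) the bags containing any fixed vertex form a subtree. All hold, so the decomposition is valid with width 3 − 1 = 2.

Yes; width 2.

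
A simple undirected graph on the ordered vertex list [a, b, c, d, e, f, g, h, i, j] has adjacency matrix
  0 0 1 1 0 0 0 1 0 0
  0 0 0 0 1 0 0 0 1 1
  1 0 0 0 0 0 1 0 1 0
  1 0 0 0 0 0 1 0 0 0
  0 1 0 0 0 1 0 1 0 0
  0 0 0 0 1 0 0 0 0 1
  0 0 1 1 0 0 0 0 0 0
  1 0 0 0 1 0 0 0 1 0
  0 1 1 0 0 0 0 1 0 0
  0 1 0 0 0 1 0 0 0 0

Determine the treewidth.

2

A width-2 tree decomposition is:
Bags: B1 = {a, d, g}  B2 = {a, c, g}  B3 = {a, c, h}  B4 = {c, h, i}  B5 = {e, h, i}  B6 = {b, e, i}  B7 = {b, e, f}  B8 = {b, f, j}
Tree: B1–B2, B2–B3, B3–B4, B4–B5, B5–B6, B6–B7, B7–B8
Each bag holds 3 vertices, so the decomposition has width 2, which upper-bounds the treewidth. The edges d–g–c–a–d form a cycle, so G is not a tree and its treewidth is at least 2. Combining the bounds, tw(G) = 2.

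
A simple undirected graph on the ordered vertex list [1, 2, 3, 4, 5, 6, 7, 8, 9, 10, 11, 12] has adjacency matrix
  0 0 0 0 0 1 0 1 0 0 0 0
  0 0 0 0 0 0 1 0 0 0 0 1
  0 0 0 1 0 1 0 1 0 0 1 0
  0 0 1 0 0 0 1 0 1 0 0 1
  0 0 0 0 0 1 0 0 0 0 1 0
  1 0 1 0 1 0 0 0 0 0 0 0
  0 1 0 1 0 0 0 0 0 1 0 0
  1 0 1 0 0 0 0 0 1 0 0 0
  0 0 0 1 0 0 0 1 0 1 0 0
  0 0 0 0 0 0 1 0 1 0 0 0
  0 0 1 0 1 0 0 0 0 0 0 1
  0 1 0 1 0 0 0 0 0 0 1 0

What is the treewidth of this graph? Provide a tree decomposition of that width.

Every bag has size at most 4, so the width is 4 − 1 = 3 and tw(G) ≤ 3. For the lower bound: the 4 vertex sets {2,7,10}, {9}, {4}, {3,8,11,12} are disjoint, each induces a connected subgraph, and every pair is joined by at least one edge of G. Contracting each set to a single vertex therefore yields K_{4} as a minor, and since treewidth is minor-monotone, tw(G) ≥ tw(K_{4}) = 3. The upper and lower bounds meet at 3, so that is the treewidth.

Treewidth 3.
One optimal decomposition is:
Bags: B1 = {2, 7, 9, 10}  B2 = {2, 4, 7, 9}  B3 = {2, 4, 9, 12}  B4 = {4, 8, 9, 12}  B5 = {3, 4, 8, 12}  B6 = {3, 8, 11, 12}  B7 = {1, 3, 8, 11}  B8 = {1, 3, 6, 11}  B9 = {1, 5, 6, 11}
Tree: B1–B2, B2–B3, B3–B4, B4–B5, B5–B6, B6–B7, B7–B8, B8–B9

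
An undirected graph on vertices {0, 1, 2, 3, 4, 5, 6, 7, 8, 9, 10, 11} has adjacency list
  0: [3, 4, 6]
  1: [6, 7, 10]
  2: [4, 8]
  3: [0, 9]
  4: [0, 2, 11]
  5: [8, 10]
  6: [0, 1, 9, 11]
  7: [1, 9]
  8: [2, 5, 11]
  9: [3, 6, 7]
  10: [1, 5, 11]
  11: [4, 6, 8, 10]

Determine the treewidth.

A width-3 tree decomposition is:
Bags: B1 = {0, 3, 7, 9}  B2 = {0, 6, 7, 9}  B3 = {0, 1, 6, 7}  B4 = {0, 1, 4, 6}  B5 = {1, 4, 6, 11}  B6 = {1, 4, 10, 11}  B7 = {2, 4, 10, 11}  B8 = {2, 8, 10, 11}  B9 = {2, 5, 8, 10}
Tree: B1–B2, B2–B3, B3–B4, B4–B5, B5–B6, B6–B7, B7–B8, B8–B9
Every bag has size at most 4, so the width is 4 − 1 = 3 and tw(G) ≤ 3. For the lower bound: the 4 vertex sets {3,7,9}, {0}, {6}, {1,4,10,11} are disjoint, each induces a connected subgraph, and every pair is joined by at least one edge of G. Contracting each set to a single vertex therefore yields K_{4} as a minor, and since treewidth is minor-monotone, tw(G) ≥ tw(K_{4}) = 3. Combining the bounds, tw(G) = 3.

3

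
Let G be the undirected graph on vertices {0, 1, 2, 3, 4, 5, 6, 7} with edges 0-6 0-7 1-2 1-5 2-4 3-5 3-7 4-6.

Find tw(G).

A width-2 tree decomposition is:
Bags: B1 = {0, 4, 6}  B2 = {0, 2, 4}  B3 = {0, 1, 2}  B4 = {0, 1, 5}  B5 = {0, 3, 5}  B6 = {0, 3, 7}
Tree: B1–B2, B2–B3, B3–B4, B4–B5, B5–B6
Each bag holds 3 vertices, so the decomposition has width 2, which upper-bounds the treewidth. Since 0–6–4–2–1–5–3–7–0 is a cycle in G, G is not acyclic. Forests are exactly the graphs of treewidth ≤ 1, so tw(G) ≥ 2. The upper and lower bounds meet at 2, so that is the treewidth.

2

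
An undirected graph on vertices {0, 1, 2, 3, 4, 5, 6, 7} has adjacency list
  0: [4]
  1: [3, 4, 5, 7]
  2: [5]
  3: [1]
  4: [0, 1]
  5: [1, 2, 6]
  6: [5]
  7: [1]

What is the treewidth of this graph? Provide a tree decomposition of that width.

Treewidth 1.
Bags: B1 = {1, 5}  B2 = {5, 6}  B3 = {1, 3}  B4 = {1, 4}  B5 = {1, 7}  B6 = {2, 5}  B7 = {0, 4}
Tree: B1–B2, B1–B3, B1–B4, B3–B5, B2–B6, B4–B7

The largest bag has 2 vertices, giving width 1; this decomposition certifies tw(G) ≤ 1. Any graph with an edge has treewidth ≥ 1, and G has the edge 1–5. Hence tw(G) = 1 exactly.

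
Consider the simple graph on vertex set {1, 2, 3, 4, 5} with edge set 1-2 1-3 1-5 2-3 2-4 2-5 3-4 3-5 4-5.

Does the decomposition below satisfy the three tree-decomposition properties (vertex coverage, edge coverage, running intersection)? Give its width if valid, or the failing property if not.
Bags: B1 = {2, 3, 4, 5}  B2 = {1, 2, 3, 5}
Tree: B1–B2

Yes; width 3.

Checking the three conditions: (i) the bags cover all of {1, 2, 3, 4, 5}; (ii) for each edge, some bag contains both endpoints; (iii) the bags containing any fixed vertex form a subtree. All hold, so the decomposition is valid with width 4 − 1 = 3.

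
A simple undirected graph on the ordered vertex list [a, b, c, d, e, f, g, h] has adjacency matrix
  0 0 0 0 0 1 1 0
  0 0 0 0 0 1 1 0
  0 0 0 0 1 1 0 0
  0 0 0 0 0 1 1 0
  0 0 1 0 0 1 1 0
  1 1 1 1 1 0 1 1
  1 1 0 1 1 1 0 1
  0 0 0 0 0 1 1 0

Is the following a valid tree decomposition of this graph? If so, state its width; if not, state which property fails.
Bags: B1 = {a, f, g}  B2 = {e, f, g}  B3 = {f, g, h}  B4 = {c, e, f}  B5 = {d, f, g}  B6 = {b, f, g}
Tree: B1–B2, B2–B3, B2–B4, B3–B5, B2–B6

Checking the three conditions: (i) the bags cover all of {a, b, c, d, e, f, g, h}; (ii) for each edge, some bag contains both endpoints; (iii) the bags containing any fixed vertex form a subtree. All hold, so the decomposition is valid with width 3 − 1 = 2.

Yes; width 2.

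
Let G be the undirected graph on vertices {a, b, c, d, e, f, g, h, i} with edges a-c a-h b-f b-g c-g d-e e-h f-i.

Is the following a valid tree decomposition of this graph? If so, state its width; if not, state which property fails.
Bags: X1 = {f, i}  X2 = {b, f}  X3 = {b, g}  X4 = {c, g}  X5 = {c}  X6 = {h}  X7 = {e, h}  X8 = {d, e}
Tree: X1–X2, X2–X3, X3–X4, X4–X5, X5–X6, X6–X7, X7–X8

No — vertex a appears in no bag.

A tree decomposition must satisfy three properties: every vertex lies in some bag; for every edge, both endpoints lie together in some bag; and for every vertex, the bags containing it form a connected subtree. Here vertex a appears in no bag, so the decomposition is invalid.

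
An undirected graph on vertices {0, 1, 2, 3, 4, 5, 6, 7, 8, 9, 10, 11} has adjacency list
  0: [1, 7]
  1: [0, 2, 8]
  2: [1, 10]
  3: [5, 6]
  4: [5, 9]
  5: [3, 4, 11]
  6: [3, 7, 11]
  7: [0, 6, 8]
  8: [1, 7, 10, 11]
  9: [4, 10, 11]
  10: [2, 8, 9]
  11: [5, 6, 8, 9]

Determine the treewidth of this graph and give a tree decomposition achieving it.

Every bag has size at most 4, so the width is 4 − 1 = 3 and tw(G) ≤ 3. For the lower bound: the 4 vertex sets {3,4,5}, {9}, {11}, {6,7,8,10} are disjoint, each induces a connected subgraph, and every pair is joined by at least one edge of G. Contracting each set to a single vertex therefore yields K_{4} as a minor, and since treewidth is minor-monotone, tw(G) ≥ tw(K_{4}) = 3. Hence tw(G) = 3 exactly.

Treewidth 3.
One such decomposition:
Bags: B1 = {3, 4, 5, 9}  B2 = {3, 5, 9, 11}  B3 = {3, 6, 9, 11}  B4 = {6, 9, 10, 11}  B5 = {6, 8, 10, 11}  B6 = {6, 7, 8, 10}  B7 = {2, 7, 8, 10}  B8 = {1, 2, 7, 8}  B9 = {0, 1, 2, 7}
Tree: B1–B2, B2–B3, B3–B4, B4–B5, B5–B6, B6–B7, B7–B8, B8–B9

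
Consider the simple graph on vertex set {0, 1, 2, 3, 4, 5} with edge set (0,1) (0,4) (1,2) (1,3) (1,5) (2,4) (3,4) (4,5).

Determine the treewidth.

2

A width-2 tree decomposition is:
Bags: B1 = {0, 1, 4}  B2 = {1, 3, 4}  B3 = {1, 2, 4}  B4 = {1, 4, 5}
Tree: B1–B2, B2–B3, B3–B4
Every bag has size at most 3, so the width is 3 − 1 = 2 and tw(G) ≤ 2. The edges 0–4–3–1–0 form a cycle, so G is not a tree and its treewidth is at least 2. Combining the bounds, tw(G) = 2.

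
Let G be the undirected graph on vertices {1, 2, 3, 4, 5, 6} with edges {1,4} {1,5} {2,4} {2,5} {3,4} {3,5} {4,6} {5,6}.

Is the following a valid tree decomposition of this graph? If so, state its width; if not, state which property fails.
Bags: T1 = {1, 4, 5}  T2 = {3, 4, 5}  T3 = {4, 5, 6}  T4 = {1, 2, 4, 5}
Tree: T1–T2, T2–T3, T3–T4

A tree decomposition must satisfy three properties: every vertex lies in some bag; for every edge, both endpoints lie together in some bag; and for every vertex, the bags containing it form a connected subtree. Here bags containing vertex 1 are not connected in the tree, so the decomposition is invalid.

No — bags containing vertex 1 are not connected in the tree.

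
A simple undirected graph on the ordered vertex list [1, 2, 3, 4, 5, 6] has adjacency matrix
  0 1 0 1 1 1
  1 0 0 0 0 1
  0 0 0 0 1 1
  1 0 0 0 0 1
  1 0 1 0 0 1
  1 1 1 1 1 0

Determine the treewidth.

A width-2 tree decomposition is:
Bags: B1 = {1, 5, 6}  B2 = {3, 5, 6}  B3 = {1, 4, 6}  B4 = {1, 2, 6}
Tree: B1–B2, B1–B3, B3–B4
The largest bag has 3 vertices, giving width 2; this decomposition certifies tw(G) ≤ 2. For the lower bound, the 3 vertices {1, 2, 6} are pairwise adjacent, and any tree decomposition puts a clique entirely inside one bag — forcing width ≥ 2. Combining the bounds, tw(G) = 2.

2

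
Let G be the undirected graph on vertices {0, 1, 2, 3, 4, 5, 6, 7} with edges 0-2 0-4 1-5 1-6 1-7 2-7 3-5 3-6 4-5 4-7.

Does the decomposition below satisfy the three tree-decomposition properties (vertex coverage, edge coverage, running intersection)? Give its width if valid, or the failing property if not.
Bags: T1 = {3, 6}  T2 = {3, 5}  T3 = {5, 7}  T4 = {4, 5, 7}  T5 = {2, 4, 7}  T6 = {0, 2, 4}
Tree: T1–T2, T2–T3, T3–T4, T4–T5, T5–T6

No — vertex 1 appears in no bag.

A tree decomposition must satisfy three properties: every vertex lies in some bag; for every edge, both endpoints lie together in some bag; and for every vertex, the bags containing it form a connected subtree. Here vertex 1 appears in no bag, so the decomposition is invalid.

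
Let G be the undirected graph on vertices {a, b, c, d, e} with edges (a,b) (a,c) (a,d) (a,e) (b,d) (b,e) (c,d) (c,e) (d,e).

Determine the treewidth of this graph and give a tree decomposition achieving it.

Treewidth 3.
One such decomposition:
Bags: B1 = {a, c, d, e}  B2 = {a, b, d, e}
Tree: B1–B2

The largest bag has 4 vertices, giving width 3; this decomposition certifies tw(G) ≤ 3. For the lower bound, the 4 vertices {a, c, d, e} are pairwise adjacent, and any tree decomposition puts a clique entirely inside one bag — forcing width ≥ 3. Hence tw(G) = 3 exactly.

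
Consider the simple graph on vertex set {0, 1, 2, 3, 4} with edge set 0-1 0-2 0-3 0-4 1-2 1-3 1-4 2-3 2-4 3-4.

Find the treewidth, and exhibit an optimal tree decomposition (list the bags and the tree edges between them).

With just one bag of size 5, the width is 5 − 1 = 4, so tw(G) ≤ 4. For the lower bound, the 5 vertices {0, 1, 2, 3, 4} are pairwise adjacent, and any tree decomposition puts a clique entirely inside one bag — forcing width ≥ 4. Therefore the treewidth is 4.

Treewidth 4.
One optimal decomposition is:
Bags: B1 = {0, 1, 2, 3, 4}
Tree: (single bag)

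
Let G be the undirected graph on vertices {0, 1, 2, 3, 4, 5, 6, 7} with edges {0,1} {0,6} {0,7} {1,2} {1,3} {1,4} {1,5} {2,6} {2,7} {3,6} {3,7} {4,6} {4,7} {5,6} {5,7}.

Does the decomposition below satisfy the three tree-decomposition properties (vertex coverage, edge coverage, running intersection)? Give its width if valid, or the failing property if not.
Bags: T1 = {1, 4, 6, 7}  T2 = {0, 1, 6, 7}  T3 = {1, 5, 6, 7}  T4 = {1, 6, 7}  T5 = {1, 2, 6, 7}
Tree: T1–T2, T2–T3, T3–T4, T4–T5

A tree decomposition must satisfy three properties: every vertex lies in some bag; for every edge, both endpoints lie together in some bag; and for every vertex, the bags containing it form a connected subtree. Here vertex 3 appears in no bag, so the decomposition is invalid.

No — vertex 3 appears in no bag.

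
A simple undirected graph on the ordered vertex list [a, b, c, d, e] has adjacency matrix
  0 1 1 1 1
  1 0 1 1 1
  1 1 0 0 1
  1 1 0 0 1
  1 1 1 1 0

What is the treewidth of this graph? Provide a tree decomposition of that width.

Each bag holds 4 vertices, so the decomposition has width 3, which upper-bounds the treewidth. For the lower bound, the 4 vertices {a, b, d, e} are pairwise adjacent, and any tree decomposition puts a clique entirely inside one bag — forcing width ≥ 3. Combining the bounds, tw(G) = 3.

Treewidth 3.
One such decomposition:
Bags: B1 = {a, b, c, e}  B2 = {a, b, d, e}
Tree: B1–B2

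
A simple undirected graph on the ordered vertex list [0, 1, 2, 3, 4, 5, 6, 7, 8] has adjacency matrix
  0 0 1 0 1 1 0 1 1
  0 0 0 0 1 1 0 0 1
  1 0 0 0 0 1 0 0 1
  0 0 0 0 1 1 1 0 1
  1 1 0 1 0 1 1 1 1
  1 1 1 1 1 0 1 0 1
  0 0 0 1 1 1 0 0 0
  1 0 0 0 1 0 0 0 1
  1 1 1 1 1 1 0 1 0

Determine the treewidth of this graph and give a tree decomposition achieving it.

Every bag has size at most 4, so the width is 4 − 1 = 3 and tw(G) ≤ 3. For the lower bound, the 4 vertices {0, 2, 5, 8} are pairwise adjacent, and any tree decomposition puts a clique entirely inside one bag — forcing width ≥ 3. The upper and lower bounds meet at 3, so that is the treewidth.

Treewidth 3.
One optimal decomposition is:
Bags: B1 = {0, 4, 5, 8}  B2 = {1, 4, 5, 8}  B3 = {0, 4, 7, 8}  B4 = {3, 4, 5, 8}  B5 = {3, 4, 5, 6}  B6 = {0, 2, 5, 8}
Tree: B1–B2, B1–B3, B2–B4, B4–B5, B1–B6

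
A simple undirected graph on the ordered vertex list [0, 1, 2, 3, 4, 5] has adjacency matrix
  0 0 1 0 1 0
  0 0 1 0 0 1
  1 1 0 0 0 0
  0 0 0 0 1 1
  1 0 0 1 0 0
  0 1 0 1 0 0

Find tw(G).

2

A width-2 tree decomposition is:
Bags: B1 = {0, 2, 4}  B2 = {1, 2, 4}  B3 = {1, 4, 5}  B4 = {3, 4, 5}
Tree: B1–B2, B2–B3, B3–B4
Each bag holds 3 vertices, so the decomposition has width 2, which upper-bounds the treewidth. Since 4–0–2–1–5–3–4 is a cycle in G, G is not acyclic. Forests are exactly the graphs of treewidth ≤ 1, so tw(G) ≥ 2. Hence tw(G) = 2 exactly.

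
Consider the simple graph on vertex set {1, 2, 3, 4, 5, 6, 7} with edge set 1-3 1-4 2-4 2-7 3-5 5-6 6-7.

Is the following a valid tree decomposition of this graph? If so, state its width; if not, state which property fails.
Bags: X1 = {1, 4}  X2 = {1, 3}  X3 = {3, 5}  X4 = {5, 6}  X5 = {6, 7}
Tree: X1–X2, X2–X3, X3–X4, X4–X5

No — vertex 2 appears in no bag.

A tree decomposition must satisfy three properties: every vertex lies in some bag; for every edge, both endpoints lie together in some bag; and for every vertex, the bags containing it form a connected subtree. Here vertex 2 appears in no bag, so the decomposition is invalid.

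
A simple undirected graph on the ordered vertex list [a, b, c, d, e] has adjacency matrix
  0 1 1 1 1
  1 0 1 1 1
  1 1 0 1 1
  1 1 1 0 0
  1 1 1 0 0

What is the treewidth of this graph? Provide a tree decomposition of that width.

Treewidth 3.
Bags: B1 = {a, b, c, d}  B2 = {a, b, c, e}
Tree: B1–B2

Each bag holds 4 vertices, so the decomposition has width 3, which upper-bounds the treewidth. For the lower bound, the 4 vertices {a, b, c, d} are pairwise adjacent, and any tree decomposition puts a clique entirely inside one bag — forcing width ≥ 3. The upper and lower bounds meet at 3, so that is the treewidth.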